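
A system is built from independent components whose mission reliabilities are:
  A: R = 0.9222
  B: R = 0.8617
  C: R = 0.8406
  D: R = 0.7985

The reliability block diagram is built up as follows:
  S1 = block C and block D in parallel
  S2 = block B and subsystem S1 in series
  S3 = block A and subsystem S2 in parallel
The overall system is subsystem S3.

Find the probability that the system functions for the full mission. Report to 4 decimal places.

Parallel (C and D): 1 − (1 − 0.840600)(1 − 0.798500) = 0.967881
Series (B and [0.967881]): 0.861700 × 0.967881 = 0.834023
Parallel (A and [0.834023]): 1 − (1 − 0.922200)(1 − 0.834023) = 0.9871

0.9871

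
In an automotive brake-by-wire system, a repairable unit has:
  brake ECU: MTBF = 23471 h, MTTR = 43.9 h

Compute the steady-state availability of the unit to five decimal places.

A(brake ECU) = MTBF/(MTBF+MTTR) = 23471/(23471+43.9) = 0.99813

0.99813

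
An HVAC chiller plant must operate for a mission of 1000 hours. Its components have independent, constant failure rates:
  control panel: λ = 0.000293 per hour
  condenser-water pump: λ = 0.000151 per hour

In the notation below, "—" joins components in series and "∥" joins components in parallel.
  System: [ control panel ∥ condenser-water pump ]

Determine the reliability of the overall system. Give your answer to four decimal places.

0.9644

R(control panel) = exp(−0.000293 × 1000) = 0.746022
R(condenser-water pump) = exp(−0.000151 × 1000) = 0.859848
Parallel (control panel and condenser-water pump): 1 − (1 − 0.746022)(1 − 0.859848) = 0.9644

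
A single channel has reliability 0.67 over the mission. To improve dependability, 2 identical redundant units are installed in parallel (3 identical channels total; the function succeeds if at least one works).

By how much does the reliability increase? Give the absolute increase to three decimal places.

R_before = 0.67
R_after = 1 − (1 − 0.67)^3 = 0.964
ΔR = 0.964 − 0.67 = 0.294

0.294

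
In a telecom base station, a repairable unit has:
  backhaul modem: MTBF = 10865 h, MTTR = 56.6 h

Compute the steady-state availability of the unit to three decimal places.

0.995

A(backhaul modem) = MTBF/(MTBF+MTTR) = 10865/(10865+56.6) = 0.995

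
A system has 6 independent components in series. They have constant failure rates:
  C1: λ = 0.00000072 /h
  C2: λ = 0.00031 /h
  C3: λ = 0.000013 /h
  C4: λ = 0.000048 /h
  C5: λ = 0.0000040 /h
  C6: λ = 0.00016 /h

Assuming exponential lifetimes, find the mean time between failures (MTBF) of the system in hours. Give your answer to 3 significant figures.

1870

Series of exponential components: λ_sys = Σ λ_i
λ_sys = 0.00000072 + 0.00031 + 0.000013 + 0.000048 + 0.0000040 + 0.00016 = 5.3572e-04 /h
MTBF = 1 / λ_sys = 1870 h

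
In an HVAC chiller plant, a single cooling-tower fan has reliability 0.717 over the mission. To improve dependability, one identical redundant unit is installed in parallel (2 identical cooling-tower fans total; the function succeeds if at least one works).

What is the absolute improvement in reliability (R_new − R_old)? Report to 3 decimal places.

R_before = 0.717
R_after = 1 − (1 − 0.717)^2 = 0.920
ΔR = 0.920 − 0.717 = 0.203

0.203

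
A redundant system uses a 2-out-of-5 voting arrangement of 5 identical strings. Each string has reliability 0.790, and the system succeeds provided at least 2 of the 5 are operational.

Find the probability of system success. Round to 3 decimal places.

0.992

R = Σ_{i=2}^{5} C(5,i) p^i (1−p)^{5−i} with p = 0.790
C(5,2)·0.790^2·0.210^3 = 0.05780
C(5,3)·0.790^3·0.210^2 = 0.21743
C(5,4)·0.790^4·0.210^1 = 0.40898
C(5,5)·0.790^5·0.210^0 = 0.30771
Sum = 0.992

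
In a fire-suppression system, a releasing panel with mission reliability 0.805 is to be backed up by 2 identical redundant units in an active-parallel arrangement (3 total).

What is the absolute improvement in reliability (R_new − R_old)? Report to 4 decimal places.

0.1876

R_before = 0.805
R_after = 1 − (1 − 0.805)^3 = 0.9926
ΔR = 0.9926 − 0.805 = 0.1876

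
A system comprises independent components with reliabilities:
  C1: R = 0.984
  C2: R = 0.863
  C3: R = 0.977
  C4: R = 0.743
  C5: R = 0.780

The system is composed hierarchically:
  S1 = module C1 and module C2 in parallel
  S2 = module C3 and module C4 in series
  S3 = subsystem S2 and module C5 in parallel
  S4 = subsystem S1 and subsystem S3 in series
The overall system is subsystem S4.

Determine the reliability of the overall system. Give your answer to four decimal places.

Parallel (C1 and C2): 1 − (1 − 0.984000)(1 − 0.863000) = 0.997808
Series (C3 and C4): 0.977000 × 0.743000 = 0.725911
Parallel ([0.725911] and C5): 1 − (1 − 0.725911)(1 − 0.780000) = 0.939700
Series ([0.997808] and [0.939700]): 0.997808 × 0.939700 = 0.9376

0.9376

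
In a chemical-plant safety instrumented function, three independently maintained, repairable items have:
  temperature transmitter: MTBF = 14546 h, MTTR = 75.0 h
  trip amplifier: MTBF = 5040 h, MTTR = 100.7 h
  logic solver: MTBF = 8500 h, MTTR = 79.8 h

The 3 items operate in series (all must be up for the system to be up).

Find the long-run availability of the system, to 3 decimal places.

0.966

A(temperature transmitter) = MTBF/(MTBF+MTTR) = 14546/(14546+75.0) = 0.994870
A(trip amplifier) = MTBF/(MTBF+MTTR) = 5040/(5040+100.7) = 0.980411
A(logic solver) = MTBF/(MTBF+MTTR) = 8500/(8500+79.8) = 0.990699
Series availability: 0.994870 × 0.980411 × 0.990699 = 0.966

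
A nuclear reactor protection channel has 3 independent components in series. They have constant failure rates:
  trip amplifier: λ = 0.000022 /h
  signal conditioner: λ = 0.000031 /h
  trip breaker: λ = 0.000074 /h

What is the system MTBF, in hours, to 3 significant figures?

7870

Series of exponential components: λ_sys = Σ λ_i
λ_sys = 0.000022 + 0.000031 + 0.000074 = 1.2700e-04 /h
MTBF = 1 / λ_sys = 7870 h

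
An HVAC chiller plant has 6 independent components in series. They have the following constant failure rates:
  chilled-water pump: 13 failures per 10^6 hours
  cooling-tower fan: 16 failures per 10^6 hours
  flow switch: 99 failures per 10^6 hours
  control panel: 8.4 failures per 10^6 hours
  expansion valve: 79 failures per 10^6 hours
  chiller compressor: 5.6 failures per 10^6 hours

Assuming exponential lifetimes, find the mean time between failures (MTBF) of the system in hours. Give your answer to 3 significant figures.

4520

Series of exponential components: λ_sys = Σ λ_i
λ_sys = 0.000013 + 0.000016 + 0.000099 + 0.0000084 + 0.000079 + 0.0000056 = 2.2100e-04 /h
MTBF = 1 / λ_sys = 4520 h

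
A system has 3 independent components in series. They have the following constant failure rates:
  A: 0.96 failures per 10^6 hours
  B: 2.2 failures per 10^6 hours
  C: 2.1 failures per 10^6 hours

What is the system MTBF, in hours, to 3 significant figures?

190000

Series of exponential components: λ_sys = Σ λ_i
λ_sys = 0.00000096 + 0.0000022 + 0.0000021 = 5.2600e-06 /h
MTBF = 1 / λ_sys = 190000 h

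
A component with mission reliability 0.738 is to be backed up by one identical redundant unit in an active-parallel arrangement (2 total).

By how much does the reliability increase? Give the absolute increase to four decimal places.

0.1934

R_before = 0.738
R_after = 1 − (1 − 0.738)^2 = 0.9314
ΔR = 0.9314 − 0.738 = 0.1934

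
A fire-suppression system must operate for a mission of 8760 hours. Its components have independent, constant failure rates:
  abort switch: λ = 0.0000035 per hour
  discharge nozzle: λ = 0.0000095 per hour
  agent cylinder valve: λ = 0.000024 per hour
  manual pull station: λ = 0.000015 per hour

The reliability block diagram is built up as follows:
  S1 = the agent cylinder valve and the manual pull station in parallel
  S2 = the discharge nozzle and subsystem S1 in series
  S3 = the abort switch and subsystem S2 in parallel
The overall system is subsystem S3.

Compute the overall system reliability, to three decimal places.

R(abort switch) = exp(−0.0000035 × 8760) = 0.96981
R(discharge nozzle) = exp(−0.0000095 × 8760) = 0.92015
R(agent cylinder valve) = exp(−0.000024 × 8760) = 0.81039
R(manual pull station) = exp(−0.000015 × 8760) = 0.87687
Parallel (agent cylinder valve and manual pull station): 1 − (1 − 0.81039)(1 − 0.87687) = 0.97665
Series (discharge nozzle and [0.97665]): 0.92015 × 0.97665 = 0.89866
Parallel (abort switch and [0.89866]): 1 − (1 − 0.96981)(1 − 0.89866) = 0.997

0.997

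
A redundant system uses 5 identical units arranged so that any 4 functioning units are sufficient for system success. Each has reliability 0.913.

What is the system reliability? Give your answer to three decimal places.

R = Σ_{i=4}^{5} C(5,i) p^i (1−p)^{5−i} with p = 0.913
C(5,4)·0.913^4·0.087^1 = 0.30225
C(5,5)·0.913^5·0.087^0 = 0.63439
Sum = 0.937

0.937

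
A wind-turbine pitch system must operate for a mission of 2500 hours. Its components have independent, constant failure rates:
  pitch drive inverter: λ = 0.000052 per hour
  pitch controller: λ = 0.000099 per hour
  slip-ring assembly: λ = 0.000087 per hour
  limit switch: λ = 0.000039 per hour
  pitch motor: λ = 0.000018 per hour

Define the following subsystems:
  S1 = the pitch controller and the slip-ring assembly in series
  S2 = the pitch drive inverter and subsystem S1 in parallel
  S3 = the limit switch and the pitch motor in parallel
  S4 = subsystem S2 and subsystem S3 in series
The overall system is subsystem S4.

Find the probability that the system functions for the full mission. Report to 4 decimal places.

R(pitch drive inverter) = exp(−0.000052 × 2500) = 0.878095
R(pitch controller) = exp(−0.000099 × 2500) = 0.780750
R(slip-ring assembly) = exp(−0.000087 × 2500) = 0.804528
R(limit switch) = exp(−0.000039 × 2500) = 0.907102
R(pitch motor) = exp(−0.000018 × 2500) = 0.955997
Series (pitch controller and slip-ring assembly): 0.780750 × 0.804528 = 0.628135
Parallel (pitch drive inverter and [0.628135]): 1 − (1 − 0.878095)(1 − 0.628135) = 0.954668
Parallel (limit switch and pitch motor): 1 − (1 − 0.907102)(1 − 0.955997) = 0.995912
Series ([0.954668] and [0.995912]): 0.954668 × 0.995912 = 0.9508

0.9508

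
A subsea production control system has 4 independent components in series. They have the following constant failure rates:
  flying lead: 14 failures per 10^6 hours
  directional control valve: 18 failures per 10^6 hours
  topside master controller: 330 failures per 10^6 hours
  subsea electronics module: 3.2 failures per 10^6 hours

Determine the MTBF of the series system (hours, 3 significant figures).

2740

Series of exponential components: λ_sys = Σ λ_i
λ_sys = 0.000014 + 0.000018 + 0.00033 + 0.0000032 = 3.6520e-04 /h
MTBF = 1 / λ_sys = 2740 h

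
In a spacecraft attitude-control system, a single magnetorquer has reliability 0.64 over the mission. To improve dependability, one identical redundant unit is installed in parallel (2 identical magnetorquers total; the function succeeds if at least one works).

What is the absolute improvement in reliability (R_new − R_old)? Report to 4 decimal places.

R_before = 0.64
R_after = 1 − (1 − 0.64)^2 = 0.8704
ΔR = 0.8704 − 0.64 = 0.2304

0.2304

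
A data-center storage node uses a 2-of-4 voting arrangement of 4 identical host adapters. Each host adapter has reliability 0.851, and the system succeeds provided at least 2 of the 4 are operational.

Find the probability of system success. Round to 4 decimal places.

0.9882

R = Σ_{i=2}^{4} C(4,i) p^i (1−p)^{4−i} with p = 0.851
C(4,2)·0.851^2·0.149^2 = 0.096468
C(4,3)·0.851^3·0.149^1 = 0.367312
C(4,4)·0.851^4·0.149^0 = 0.524467
Sum = 0.9882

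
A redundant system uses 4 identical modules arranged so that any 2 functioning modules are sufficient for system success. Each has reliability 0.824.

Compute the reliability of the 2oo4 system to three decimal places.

R = Σ_{i=2}^{4} C(4,i) p^i (1−p)^{4−i} with p = 0.824
C(4,2)·0.824^2·0.176^2 = 0.12619
C(4,3)·0.824^3·0.176^1 = 0.39387
C(4,4)·0.824^4·0.176^0 = 0.46101
Sum = 0.981

0.981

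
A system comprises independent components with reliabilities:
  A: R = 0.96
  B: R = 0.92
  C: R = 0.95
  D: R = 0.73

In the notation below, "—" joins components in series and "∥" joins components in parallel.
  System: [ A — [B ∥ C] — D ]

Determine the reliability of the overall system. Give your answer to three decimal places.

0.698

Parallel (B and C): 1 − (1 − 0.92000)(1 − 0.95000) = 0.99600
Series (A, [0.99600], and D): 0.96000 × 0.99600 × 0.73000 = 0.698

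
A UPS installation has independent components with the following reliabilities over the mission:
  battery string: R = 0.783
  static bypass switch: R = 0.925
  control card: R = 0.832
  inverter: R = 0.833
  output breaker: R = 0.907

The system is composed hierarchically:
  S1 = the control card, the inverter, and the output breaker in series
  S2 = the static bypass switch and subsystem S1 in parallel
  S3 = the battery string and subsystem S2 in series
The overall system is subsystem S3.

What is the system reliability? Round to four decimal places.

Series (control card, inverter, and output breaker): 0.832000 × 0.833000 × 0.907000 = 0.628602
Parallel (static bypass switch and [0.628602]): 1 − (1 − 0.925000)(1 − 0.628602) = 0.972145
Series (battery string and [0.972145]): 0.783000 × 0.972145 = 0.7612

0.7612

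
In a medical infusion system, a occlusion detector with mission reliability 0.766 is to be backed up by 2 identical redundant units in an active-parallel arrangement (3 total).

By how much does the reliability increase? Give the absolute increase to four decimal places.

R_before = 0.766
R_after = 1 − (1 − 0.766)^3 = 0.9872
ΔR = 0.9872 − 0.766 = 0.2212

0.2212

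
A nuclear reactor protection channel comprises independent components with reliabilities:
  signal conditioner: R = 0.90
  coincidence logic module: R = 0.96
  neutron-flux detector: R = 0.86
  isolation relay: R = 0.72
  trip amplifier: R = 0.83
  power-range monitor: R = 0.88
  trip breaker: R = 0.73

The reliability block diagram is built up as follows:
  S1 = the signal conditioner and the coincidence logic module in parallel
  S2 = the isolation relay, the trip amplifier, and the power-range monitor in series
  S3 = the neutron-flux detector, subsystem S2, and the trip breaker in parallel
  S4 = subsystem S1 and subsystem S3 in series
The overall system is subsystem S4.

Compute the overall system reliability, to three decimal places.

0.978

Parallel (signal conditioner and coincidence logic module): 1 − (1 − 0.90000)(1 − 0.96000) = 0.99600
Series (isolation relay, trip amplifier, and power-range monitor): 0.72000 × 0.83000 × 0.88000 = 0.52589
Parallel (neutron-flux detector, [0.52589], and trip breaker): 1 − (1 − 0.86000)(1 − 0.52589)(1 − 0.73000) = 0.98208
Series ([0.99600] and [0.98208]): 0.99600 × 0.98208 = 0.978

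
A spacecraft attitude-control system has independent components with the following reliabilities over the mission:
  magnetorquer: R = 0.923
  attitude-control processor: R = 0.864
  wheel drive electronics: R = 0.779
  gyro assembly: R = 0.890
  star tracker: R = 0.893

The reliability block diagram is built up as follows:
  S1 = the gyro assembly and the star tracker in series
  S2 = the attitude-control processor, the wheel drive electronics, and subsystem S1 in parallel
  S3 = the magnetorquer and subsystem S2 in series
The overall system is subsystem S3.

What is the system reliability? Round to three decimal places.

0.917

Series (gyro assembly and star tracker): 0.89000 × 0.89300 = 0.79477
Parallel (attitude-control processor, wheel drive electronics, and [0.79477]): 1 − (1 − 0.86400)(1 − 0.77900)(1 − 0.79477) = 0.99383
Series (magnetorquer and [0.99383]): 0.92300 × 0.99383 = 0.917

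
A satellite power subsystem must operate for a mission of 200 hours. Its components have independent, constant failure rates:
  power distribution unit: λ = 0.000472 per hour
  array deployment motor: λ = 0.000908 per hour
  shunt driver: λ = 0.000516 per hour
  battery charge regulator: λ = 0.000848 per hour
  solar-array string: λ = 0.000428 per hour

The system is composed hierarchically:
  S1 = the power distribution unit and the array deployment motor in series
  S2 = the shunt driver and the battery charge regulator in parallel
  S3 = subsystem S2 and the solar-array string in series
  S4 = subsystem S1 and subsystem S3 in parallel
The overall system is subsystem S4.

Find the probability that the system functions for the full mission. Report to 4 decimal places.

R(power distribution unit) = exp(−0.000472 × 200) = 0.909919
R(array deployment motor) = exp(−0.000908 × 200) = 0.833935
R(shunt driver) = exp(−0.000516 × 200) = 0.901947
R(battery charge regulator) = exp(−0.000848 × 200) = 0.844002
R(solar-array string) = exp(−0.000428 × 200) = 0.917961
Series (power distribution unit and array deployment motor): 0.909919 × 0.833935 = 0.758813
Parallel (shunt driver and battery charge regulator): 1 − (1 − 0.901947)(1 − 0.844002) = 0.984704
Series ([0.984704] and solar-array string): 0.984704 × 0.917961 = 0.903920
Parallel ([0.758813] and [0.903920]): 1 − (1 − 0.758813)(1 − 0.903920) = 0.9768

0.9768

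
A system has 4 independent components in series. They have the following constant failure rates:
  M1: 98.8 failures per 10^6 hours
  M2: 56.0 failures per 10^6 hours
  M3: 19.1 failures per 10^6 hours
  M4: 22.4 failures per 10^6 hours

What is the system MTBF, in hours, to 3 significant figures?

5090

Series of exponential components: λ_sys = Σ λ_i
λ_sys = 0.0000988 + 0.0000560 + 0.0000191 + 0.0000224 = 1.9630e-04 /h
MTBF = 1 / λ_sys = 5090 h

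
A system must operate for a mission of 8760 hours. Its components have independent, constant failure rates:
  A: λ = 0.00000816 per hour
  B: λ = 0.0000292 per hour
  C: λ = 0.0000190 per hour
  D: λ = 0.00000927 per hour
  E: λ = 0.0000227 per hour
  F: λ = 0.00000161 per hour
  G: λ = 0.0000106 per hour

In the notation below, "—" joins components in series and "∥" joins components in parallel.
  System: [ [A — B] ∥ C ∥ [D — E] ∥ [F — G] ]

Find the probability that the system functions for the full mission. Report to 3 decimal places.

R(A) = exp(−0.00000816 × 8760) = 0.93101
R(B) = exp(−0.0000292 × 8760) = 0.77430
R(C) = exp(−0.0000190 × 8760) = 0.84667
R(D) = exp(−0.00000927 × 8760) = 0.92200
R(E) = exp(−0.0000227 × 8760) = 0.81967
R(F) = exp(−0.00000161 × 8760) = 0.98600
R(G) = exp(−0.0000106 × 8760) = 0.91132
Series (A and B): 0.93101 × 0.77430 = 0.72088
Series (D and E): 0.92200 × 0.81967 = 0.75574
Series (F and G): 0.98600 × 0.91132 = 0.89856
Parallel ([0.72088], C, [0.75574], and [0.89856]): 1 − (1 − 0.72088)(1 − 0.84667)(1 − 0.75574)(1 − 0.89856) = 0.999

0.999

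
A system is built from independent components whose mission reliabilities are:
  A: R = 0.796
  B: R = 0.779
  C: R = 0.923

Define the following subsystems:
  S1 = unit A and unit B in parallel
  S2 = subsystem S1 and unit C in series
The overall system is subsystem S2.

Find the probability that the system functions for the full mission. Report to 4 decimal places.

0.8814

Parallel (A and B): 1 − (1 − 0.796000)(1 − 0.779000) = 0.954916
Series ([0.954916] and C): 0.954916 × 0.923000 = 0.8814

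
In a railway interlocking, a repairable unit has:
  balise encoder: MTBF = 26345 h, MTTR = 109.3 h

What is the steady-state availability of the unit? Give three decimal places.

A(balise encoder) = MTBF/(MTBF+MTTR) = 26345/(26345+109.3) = 0.996

0.996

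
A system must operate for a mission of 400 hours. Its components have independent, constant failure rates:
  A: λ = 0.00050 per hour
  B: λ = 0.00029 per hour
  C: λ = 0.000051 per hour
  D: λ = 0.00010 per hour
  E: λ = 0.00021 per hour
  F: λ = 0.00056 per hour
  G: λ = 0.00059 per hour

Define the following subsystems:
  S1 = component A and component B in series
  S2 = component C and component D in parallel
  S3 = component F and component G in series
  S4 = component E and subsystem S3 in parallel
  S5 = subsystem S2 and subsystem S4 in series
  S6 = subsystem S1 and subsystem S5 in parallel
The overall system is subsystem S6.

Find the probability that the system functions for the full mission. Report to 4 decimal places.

R(A) = exp(−0.00050 × 400) = 0.818731
R(B) = exp(−0.00029 × 400) = 0.890475
R(C) = exp(−0.000051 × 400) = 0.979807
R(D) = exp(−0.00010 × 400) = 0.960789
R(E) = exp(−0.00021 × 400) = 0.919431
R(F) = exp(−0.00056 × 400) = 0.799315
R(G) = exp(−0.00059 × 400) = 0.789781
Series (A and B): 0.818731 × 0.890475 = 0.729059
Parallel (C and D): 1 − (1 − 0.979807)(1 − 0.960789) = 0.999208
Series (F and G): 0.799315 × 0.789781 = 0.631284
Parallel (E and [0.631284]): 1 − (1 − 0.919431)(1 − 0.631284) = 0.970293
Series ([0.999208] and [0.970293]): 0.999208 × 0.970293 = 0.969525
Parallel ([0.729059] and [0.969525]): 1 − (1 − 0.729059)(1 − 0.969525) = 0.9917

0.9917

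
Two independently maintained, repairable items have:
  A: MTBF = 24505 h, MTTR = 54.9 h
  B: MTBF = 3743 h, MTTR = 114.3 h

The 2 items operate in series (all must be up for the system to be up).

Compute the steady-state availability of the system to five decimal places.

A(A) = MTBF/(MTBF+MTTR) = 24505/(24505+54.9) = 0.997765
A(B) = MTBF/(MTBF+MTTR) = 3743/(3743+114.3) = 0.970368
Series availability: 0.997765 × 0.970368 = 0.96820

0.96820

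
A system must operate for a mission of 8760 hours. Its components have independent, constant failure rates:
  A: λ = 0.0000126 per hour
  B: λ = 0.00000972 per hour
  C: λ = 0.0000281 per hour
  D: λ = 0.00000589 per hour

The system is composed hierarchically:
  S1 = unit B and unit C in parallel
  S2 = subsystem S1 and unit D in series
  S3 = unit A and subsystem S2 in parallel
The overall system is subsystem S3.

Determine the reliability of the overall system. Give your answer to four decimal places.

0.9930

R(A) = exp(−0.0000126 × 8760) = 0.895497
R(B) = exp(−0.00000972 × 8760) = 0.918377
R(C) = exp(−0.0000281 × 8760) = 0.781800
R(D) = exp(−0.00000589 × 8760) = 0.949712
Parallel (B and C): 1 − (1 − 0.918377)(1 − 0.781800) = 0.982190
Series ([0.982190] and D): 0.982190 × 0.949712 = 0.932798
Parallel (A and [0.932798]): 1 − (1 − 0.895497)(1 − 0.932798) = 0.9930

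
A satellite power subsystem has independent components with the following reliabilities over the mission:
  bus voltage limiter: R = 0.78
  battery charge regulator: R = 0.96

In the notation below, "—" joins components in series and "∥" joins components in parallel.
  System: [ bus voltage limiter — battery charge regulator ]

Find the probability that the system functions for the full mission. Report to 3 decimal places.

0.749

Series (bus voltage limiter and battery charge regulator): 0.78000 × 0.96000 = 0.749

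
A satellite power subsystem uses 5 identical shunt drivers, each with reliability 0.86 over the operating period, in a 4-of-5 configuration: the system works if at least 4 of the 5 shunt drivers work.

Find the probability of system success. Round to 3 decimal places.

0.853

R = Σ_{i=4}^{5} C(5,i) p^i (1−p)^{5−i} with p = 0.86
C(5,4)·0.86^4·0.14^1 = 0.38291
C(5,5)·0.86^5·0.14^0 = 0.47043
Sum = 0.853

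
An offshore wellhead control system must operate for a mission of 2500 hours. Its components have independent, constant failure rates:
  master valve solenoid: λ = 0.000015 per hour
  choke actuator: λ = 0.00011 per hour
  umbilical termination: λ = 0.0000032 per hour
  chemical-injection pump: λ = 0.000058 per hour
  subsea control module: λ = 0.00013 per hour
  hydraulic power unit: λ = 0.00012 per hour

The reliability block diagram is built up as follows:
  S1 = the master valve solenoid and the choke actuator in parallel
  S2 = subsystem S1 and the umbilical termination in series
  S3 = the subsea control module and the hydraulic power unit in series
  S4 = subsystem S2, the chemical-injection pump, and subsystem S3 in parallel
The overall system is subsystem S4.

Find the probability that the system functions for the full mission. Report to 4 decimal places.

R(master valve solenoid) = exp(−0.000015 × 2500) = 0.963194
R(choke actuator) = exp(−0.00011 × 2500) = 0.759572
R(umbilical termination) = exp(−0.0000032 × 2500) = 0.992032
R(chemical-injection pump) = exp(−0.000058 × 2500) = 0.865022
R(subsea control module) = exp(−0.00013 × 2500) = 0.722527
R(hydraulic power unit) = exp(−0.00012 × 2500) = 0.740818
Parallel (master valve solenoid and choke actuator): 1 − (1 − 0.963194)(1 − 0.759572) = 0.991151
Series ([0.991151] and umbilical termination): 0.991151 × 0.992032 = 0.983254
Series (subsea control module and hydraulic power unit): 0.722527 × 0.740818 = 0.535261
Parallel ([0.983254], chemical-injection pump, and [0.535261]): 1 − (1 − 0.983254)(1 − 0.865022)(1 − 0.535261) = 0.9989

0.9989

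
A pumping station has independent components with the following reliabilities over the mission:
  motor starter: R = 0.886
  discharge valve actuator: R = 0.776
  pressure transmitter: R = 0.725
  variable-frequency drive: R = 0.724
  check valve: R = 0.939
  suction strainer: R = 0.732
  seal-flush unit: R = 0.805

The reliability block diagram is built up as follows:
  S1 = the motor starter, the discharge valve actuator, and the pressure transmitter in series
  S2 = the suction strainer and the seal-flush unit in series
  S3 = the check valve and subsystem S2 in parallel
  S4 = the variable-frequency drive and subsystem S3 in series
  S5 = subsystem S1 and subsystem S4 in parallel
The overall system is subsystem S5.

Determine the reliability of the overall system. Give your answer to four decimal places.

0.8525

Series (motor starter, discharge valve actuator, and pressure transmitter): 0.886000 × 0.776000 × 0.725000 = 0.498464
Series (suction strainer and seal-flush unit): 0.732000 × 0.805000 = 0.589260
Parallel (check valve and [0.589260]): 1 − (1 − 0.939000)(1 − 0.589260) = 0.974945
Series (variable-frequency drive and [0.974945]): 0.724000 × 0.974945 = 0.705860
Parallel ([0.498464] and [0.705860]): 1 − (1 − 0.498464)(1 − 0.705860) = 0.8525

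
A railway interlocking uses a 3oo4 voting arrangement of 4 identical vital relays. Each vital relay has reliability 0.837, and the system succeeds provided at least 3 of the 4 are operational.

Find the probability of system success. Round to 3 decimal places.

R = Σ_{i=3}^{4} C(4,i) p^i (1−p)^{4−i} with p = 0.837
C(4,3)·0.837^3·0.163^1 = 0.38232
C(4,4)·0.837^4·0.163^0 = 0.49080
Sum = 0.873

0.873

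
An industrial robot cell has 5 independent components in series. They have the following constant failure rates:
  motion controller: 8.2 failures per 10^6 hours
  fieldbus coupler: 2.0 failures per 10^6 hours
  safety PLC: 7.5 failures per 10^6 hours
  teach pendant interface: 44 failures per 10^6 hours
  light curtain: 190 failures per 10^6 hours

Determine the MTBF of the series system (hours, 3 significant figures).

Series of exponential components: λ_sys = Σ λ_i
λ_sys = 0.0000082 + 0.0000020 + 0.0000075 + 0.000044 + 0.00019 = 2.5170e-04 /h
MTBF = 1 / λ_sys = 3970 h

3970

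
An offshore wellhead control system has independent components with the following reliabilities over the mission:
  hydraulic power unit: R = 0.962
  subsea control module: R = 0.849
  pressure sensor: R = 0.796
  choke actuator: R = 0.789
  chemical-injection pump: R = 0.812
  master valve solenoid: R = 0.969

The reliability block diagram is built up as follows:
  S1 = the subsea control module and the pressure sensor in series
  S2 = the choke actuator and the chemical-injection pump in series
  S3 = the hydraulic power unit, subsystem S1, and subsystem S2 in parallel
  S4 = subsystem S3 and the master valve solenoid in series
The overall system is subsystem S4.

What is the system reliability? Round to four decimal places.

0.9647

Series (subsea control module and pressure sensor): 0.849000 × 0.796000 = 0.675804
Series (choke actuator and chemical-injection pump): 0.789000 × 0.812000 = 0.640668
Parallel (hydraulic power unit, [0.675804], and [0.640668]): 1 − (1 − 0.962000)(1 − 0.675804)(1 − 0.640668) = 0.995573
Series ([0.995573] and master valve solenoid): 0.995573 × 0.969000 = 0.9647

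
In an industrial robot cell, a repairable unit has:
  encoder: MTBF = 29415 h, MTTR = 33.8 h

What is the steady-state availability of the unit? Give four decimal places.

0.9989

A(encoder) = MTBF/(MTBF+MTTR) = 29415/(29415+33.8) = 0.9989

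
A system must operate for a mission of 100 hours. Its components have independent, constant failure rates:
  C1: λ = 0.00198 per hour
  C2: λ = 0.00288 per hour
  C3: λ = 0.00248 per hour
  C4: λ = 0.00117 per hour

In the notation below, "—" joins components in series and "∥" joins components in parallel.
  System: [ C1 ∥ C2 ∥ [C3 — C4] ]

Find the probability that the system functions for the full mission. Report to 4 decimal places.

R(C1) = exp(−0.00198 × 100) = 0.820370
R(C2) = exp(−0.00288 × 100) = 0.749762
R(C3) = exp(−0.00248 × 100) = 0.780360
R(C4) = exp(−0.00117 × 100) = 0.889585
Series (C3 and C4): 0.780360 × 0.889585 = 0.694197
Parallel (C1, C2, and [0.694197]): 1 − (1 − 0.820370)(1 − 0.749762)(1 − 0.694197) = 0.9863

0.9863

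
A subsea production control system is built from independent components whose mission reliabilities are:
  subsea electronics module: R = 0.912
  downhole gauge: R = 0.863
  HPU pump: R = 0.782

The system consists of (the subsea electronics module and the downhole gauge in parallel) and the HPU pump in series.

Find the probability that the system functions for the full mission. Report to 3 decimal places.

Parallel (subsea electronics module and downhole gauge): 1 − (1 − 0.91200)(1 − 0.86300) = 0.98794
Series ([0.98794] and HPU pump): 0.98794 × 0.78200 = 0.773

0.773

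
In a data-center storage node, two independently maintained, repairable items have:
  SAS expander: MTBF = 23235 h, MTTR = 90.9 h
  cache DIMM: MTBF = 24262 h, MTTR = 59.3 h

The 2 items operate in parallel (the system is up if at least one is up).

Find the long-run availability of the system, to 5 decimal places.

0.99999

A(SAS expander) = MTBF/(MTBF+MTTR) = 23235/(23235+90.9) = 0.996103
A(cache DIMM) = MTBF/(MTBF+MTTR) = 24262/(24262+59.3) = 0.997562
Parallel availability: 1 − (1 − 0.996103)(1 − 0.997562) = 0.99999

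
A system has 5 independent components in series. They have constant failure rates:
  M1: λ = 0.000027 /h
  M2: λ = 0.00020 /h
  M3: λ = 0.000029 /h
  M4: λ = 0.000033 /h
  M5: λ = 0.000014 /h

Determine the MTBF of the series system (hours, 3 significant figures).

Series of exponential components: λ_sys = Σ λ_i
λ_sys = 0.000027 + 0.00020 + 0.000029 + 0.000033 + 0.000014 = 3.0300e-04 /h
MTBF = 1 / λ_sys = 3300 h

3300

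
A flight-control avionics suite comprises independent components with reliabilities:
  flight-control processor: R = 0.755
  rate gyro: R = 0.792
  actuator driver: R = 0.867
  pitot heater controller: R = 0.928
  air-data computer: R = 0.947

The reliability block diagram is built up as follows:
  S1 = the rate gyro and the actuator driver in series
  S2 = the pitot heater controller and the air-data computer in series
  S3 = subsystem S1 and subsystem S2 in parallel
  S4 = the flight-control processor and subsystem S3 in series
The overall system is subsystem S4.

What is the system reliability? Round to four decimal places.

0.7263

Series (rate gyro and actuator driver): 0.792000 × 0.867000 = 0.686664
Series (pitot heater controller and air-data computer): 0.928000 × 0.947000 = 0.878816
Parallel ([0.686664] and [0.878816]): 1 − (1 − 0.686664)(1 − 0.878816) = 0.962029
Series (flight-control processor and [0.962029]): 0.755000 × 0.962029 = 0.7263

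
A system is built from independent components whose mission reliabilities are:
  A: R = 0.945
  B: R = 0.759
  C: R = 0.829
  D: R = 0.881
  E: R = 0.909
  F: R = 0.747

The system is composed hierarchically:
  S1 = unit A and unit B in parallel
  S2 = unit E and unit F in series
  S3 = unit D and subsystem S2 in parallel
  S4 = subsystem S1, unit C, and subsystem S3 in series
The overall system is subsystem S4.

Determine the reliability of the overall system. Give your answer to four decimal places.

Parallel (A and B): 1 − (1 − 0.945000)(1 − 0.759000) = 0.986745
Series (E and F): 0.909000 × 0.747000 = 0.679023
Parallel (D and [0.679023]): 1 − (1 − 0.881000)(1 − 0.679023) = 0.961804
Series ([0.986745], C, and [0.961804]): 0.986745 × 0.829000 × 0.961804 = 0.7868

0.7868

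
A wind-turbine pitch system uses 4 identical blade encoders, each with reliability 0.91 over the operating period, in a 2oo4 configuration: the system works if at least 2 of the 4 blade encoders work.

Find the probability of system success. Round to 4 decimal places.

0.9973

R = Σ_{i=2}^{4} C(4,i) p^i (1−p)^{4−i} with p = 0.91
C(4,2)·0.91^2·0.09^2 = 0.040246
C(4,3)·0.91^3·0.09^1 = 0.271286
C(4,4)·0.91^4·0.09^0 = 0.685750
Sum = 0.9973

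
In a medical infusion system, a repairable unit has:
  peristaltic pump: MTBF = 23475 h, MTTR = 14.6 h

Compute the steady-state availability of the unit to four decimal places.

A(peristaltic pump) = MTBF/(MTBF+MTTR) = 23475/(23475+14.6) = 0.9994

0.9994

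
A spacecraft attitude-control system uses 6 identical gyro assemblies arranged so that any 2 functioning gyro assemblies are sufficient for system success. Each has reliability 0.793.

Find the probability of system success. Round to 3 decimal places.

R = Σ_{i=2}^{6} C(6,i) p^i (1−p)^{6−i} with p = 0.793
C(6,2)·0.793^2·0.207^4 = 0.01732
C(6,3)·0.793^3·0.207^3 = 0.08846
C(6,4)·0.793^4·0.207^2 = 0.25417
C(6,5)·0.793^5·0.207^1 = 0.38948
C(6,6)·0.793^6·0.207^0 = 0.24868
Sum = 0.998

0.998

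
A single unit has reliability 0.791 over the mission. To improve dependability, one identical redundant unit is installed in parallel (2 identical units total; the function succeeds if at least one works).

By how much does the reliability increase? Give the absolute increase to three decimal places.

R_before = 0.791
R_after = 1 − (1 − 0.791)^2 = 0.956
ΔR = 0.956 − 0.791 = 0.165

0.165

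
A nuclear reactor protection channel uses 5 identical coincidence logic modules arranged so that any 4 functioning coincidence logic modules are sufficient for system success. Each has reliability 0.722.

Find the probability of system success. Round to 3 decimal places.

0.574

R = Σ_{i=4}^{5} C(5,i) p^i (1−p)^{5−i} with p = 0.722
C(5,4)·0.722^4·0.278^1 = 0.37771
C(5,5)·0.722^5·0.278^0 = 0.19619
Sum = 0.574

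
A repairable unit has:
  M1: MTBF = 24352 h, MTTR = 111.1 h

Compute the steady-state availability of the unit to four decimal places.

A(M1) = MTBF/(MTBF+MTTR) = 24352/(24352+111.1) = 0.9955

0.9955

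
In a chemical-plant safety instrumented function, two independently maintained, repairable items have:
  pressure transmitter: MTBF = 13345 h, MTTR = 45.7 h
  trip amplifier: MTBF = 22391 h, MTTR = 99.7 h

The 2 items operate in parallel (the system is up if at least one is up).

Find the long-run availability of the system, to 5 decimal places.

0.99998

A(pressure transmitter) = MTBF/(MTBF+MTTR) = 13345/(13345+45.7) = 0.996587
A(trip amplifier) = MTBF/(MTBF+MTTR) = 22391/(22391+99.7) = 0.995567
Parallel availability: 1 − (1 − 0.996587)(1 − 0.995567) = 0.99998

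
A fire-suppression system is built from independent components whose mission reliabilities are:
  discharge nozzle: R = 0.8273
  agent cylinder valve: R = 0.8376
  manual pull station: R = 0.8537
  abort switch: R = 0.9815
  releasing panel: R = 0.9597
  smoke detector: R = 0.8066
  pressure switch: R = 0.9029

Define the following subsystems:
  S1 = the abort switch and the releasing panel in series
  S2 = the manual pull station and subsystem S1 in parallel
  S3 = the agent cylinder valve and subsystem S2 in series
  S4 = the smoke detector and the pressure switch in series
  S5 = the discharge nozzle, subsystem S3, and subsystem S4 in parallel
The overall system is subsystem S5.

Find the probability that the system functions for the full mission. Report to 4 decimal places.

Series (abort switch and releasing panel): 0.981500 × 0.959700 = 0.941946
Parallel (manual pull station and [0.941946]): 1 − (1 − 0.853700)(1 − 0.941946) = 0.991507
Series (agent cylinder valve and [0.991507]): 0.837600 × 0.991507 = 0.830486
Series (smoke detector and pressure switch): 0.806600 × 0.902900 = 0.728279
Parallel (discharge nozzle, [0.830486], and [0.728279]): 1 − (1 − 0.827300)(1 − 0.830486)(1 − 0.728279) = 0.9920

0.9920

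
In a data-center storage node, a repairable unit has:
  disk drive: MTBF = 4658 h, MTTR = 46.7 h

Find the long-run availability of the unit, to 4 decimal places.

A(disk drive) = MTBF/(MTBF+MTTR) = 4658/(4658+46.7) = 0.9901

0.9901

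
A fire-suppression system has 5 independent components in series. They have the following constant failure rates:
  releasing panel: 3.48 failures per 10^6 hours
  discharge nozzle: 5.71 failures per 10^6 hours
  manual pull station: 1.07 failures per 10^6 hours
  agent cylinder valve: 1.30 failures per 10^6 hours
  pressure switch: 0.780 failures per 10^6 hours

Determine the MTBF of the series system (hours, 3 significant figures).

Series of exponential components: λ_sys = Σ λ_i
λ_sys = 0.00000348 + 0.00000571 + 0.00000107 + 0.00000130 + 0.000000780 = 1.2340e-05 /h
MTBF = 1 / λ_sys = 81000 h

81000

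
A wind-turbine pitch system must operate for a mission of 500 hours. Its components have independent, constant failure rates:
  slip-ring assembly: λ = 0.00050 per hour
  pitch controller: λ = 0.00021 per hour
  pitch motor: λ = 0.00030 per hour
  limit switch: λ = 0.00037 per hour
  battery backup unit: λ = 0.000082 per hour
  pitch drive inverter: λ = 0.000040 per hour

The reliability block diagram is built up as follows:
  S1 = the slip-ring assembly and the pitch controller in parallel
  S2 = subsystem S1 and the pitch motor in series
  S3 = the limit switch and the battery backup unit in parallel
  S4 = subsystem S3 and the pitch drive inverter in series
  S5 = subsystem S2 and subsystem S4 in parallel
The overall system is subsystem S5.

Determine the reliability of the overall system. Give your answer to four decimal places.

0.9958

R(slip-ring assembly) = exp(−0.00050 × 500) = 0.778801
R(pitch controller) = exp(−0.00021 × 500) = 0.900325
R(pitch motor) = exp(−0.00030 × 500) = 0.860708
R(limit switch) = exp(−0.00037 × 500) = 0.831104
R(battery backup unit) = exp(−0.000082 × 500) = 0.959829
R(pitch drive inverter) = exp(−0.000040 × 500) = 0.980199
Parallel (slip-ring assembly and pitch controller): 1 − (1 − 0.778801)(1 − 0.900325) = 0.977952
Series ([0.977952] and pitch motor): 0.977952 × 0.860708 = 0.841731
Parallel (limit switch and battery backup unit): 1 − (1 − 0.831104)(1 − 0.959829) = 0.993215
Series ([0.993215] and pitch drive inverter): 0.993215 × 0.980199 = 0.973548
Parallel ([0.841731] and [0.973548]): 1 − (1 − 0.841731)(1 − 0.973548) = 0.9958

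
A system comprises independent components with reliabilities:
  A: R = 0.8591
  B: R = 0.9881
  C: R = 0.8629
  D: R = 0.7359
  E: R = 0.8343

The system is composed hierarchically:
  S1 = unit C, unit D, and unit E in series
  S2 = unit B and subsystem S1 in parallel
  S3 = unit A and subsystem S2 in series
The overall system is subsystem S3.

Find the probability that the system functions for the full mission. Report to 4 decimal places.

0.8543

Series (C, D, and E): 0.862900 × 0.735900 × 0.834300 = 0.529787
Parallel (B and [0.529787]): 1 − (1 − 0.988100)(1 − 0.529787) = 0.994404
Series (A and [0.994404]): 0.859100 × 0.994404 = 0.8543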